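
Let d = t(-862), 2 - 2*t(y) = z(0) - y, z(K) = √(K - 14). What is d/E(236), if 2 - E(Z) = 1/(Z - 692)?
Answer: -196080/913 - 228*I*√14/913 ≈ -214.76 - 0.93439*I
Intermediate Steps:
z(K) = √(-14 + K)
t(y) = 1 + y/2 - I*√14/2 (t(y) = 1 - (√(-14 + 0) - y)/2 = 1 - (√(-14) - y)/2 = 1 - (I*√14 - y)/2 = 1 - (-y + I*√14)/2 = 1 + (y/2 - I*√14/2) = 1 + y/2 - I*√14/2)
d = -430 - I*√14/2 (d = 1 + (½)*(-862) - I*√14/2 = 1 - 431 - I*√14/2 = -430 - I*√14/2 ≈ -430.0 - 1.8708*I)
E(Z) = 2 - 1/(-692 + Z) (E(Z) = 2 - 1/(Z - 692) = 2 - 1/(-692 + Z))
d/E(236) = (-430 - I*√14/2)/(((-1385 + 2*236)/(-692 + 236))) = (-430 - I*√14/2)/(((-1385 + 472)/(-456))) = (-430 - I*√14/2)/((-1/456*(-913))) = (-430 - I*√14/2)/(913/456) = (-430 - I*√14/2)*(456/913) = -196080/913 - 228*I*√14/913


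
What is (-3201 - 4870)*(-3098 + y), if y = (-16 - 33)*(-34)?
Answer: 11557672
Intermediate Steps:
y = 1666 (y = -49*(-34) = 1666)
(-3201 - 4870)*(-3098 + y) = (-3201 - 4870)*(-3098 + 1666) = -8071*(-1432) = 11557672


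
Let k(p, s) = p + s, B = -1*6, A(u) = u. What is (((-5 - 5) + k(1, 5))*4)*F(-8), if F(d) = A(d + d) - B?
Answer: 160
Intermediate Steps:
B = -6
F(d) = 6 + 2*d (F(d) = (d + d) - 1*(-6) = 2*d + 6 = 6 + 2*d)
(((-5 - 5) + k(1, 5))*4)*F(-8) = (((-5 - 5) + (1 + 5))*4)*(6 + 2*(-8)) = ((-10 + 6)*4)*(6 - 16) = -4*4*(-10) = -16*(-10) = 160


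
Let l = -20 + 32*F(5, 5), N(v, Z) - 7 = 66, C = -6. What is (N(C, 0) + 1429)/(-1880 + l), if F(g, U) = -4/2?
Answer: -751/982 ≈ -0.76477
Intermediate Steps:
N(v, Z) = 73 (N(v, Z) = 7 + 66 = 73)
F(g, U) = -2 (F(g, U) = -4*½ = -2)
l = -84 (l = -20 + 32*(-2) = -20 - 64 = -84)
(N(C, 0) + 1429)/(-1880 + l) = (73 + 1429)/(-1880 - 84) = 1502/(-1964) = 1502*(-1/1964) = -751/982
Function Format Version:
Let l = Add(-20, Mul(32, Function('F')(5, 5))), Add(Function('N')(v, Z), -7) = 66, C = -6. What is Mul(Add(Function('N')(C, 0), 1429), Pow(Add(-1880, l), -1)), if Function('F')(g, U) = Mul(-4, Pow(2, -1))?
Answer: Rational(-751, 982) ≈ -0.76477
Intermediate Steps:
Function('N')(v, Z) = 73 (Function('N')(v, Z) = Add(7, 66) = 73)
Function('F')(g, U) = -2 (Function('F')(g, U) = Mul(-4, Rational(1, 2)) = -2)
l = -84 (l = Add(-20, Mul(32, -2)) = Add(-20, -64) = -84)
Mul(Add(Function('N')(C, 0), 1429), Pow(Add(-1880, l), -1)) = Mul(Add(73, 1429), Pow(Add(-1880, -84), -1)) = Mul(1502, Pow(-1964, -1)) = Mul(1502, Rational(-1, 1964)) = Rational(-751, 982)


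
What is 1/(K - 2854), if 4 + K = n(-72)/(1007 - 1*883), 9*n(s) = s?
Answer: -31/88600 ≈ -0.00034989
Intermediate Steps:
n(s) = s/9
K = -126/31 (K = -4 + ((⅑)*(-72))/(1007 - 1*883) = -4 - 8/(1007 - 883) = -4 - 8/124 = -4 - 8*1/124 = -4 - 2/31 = -126/31 ≈ -4.0645)
1/(K - 2854) = 1/(-126/31 - 2854) = 1/(-88600/31) = -31/88600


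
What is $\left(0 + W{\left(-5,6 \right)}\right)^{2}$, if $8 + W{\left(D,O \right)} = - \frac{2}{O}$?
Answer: $\frac{625}{9} \approx 69.444$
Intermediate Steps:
$W{\left(D,O \right)} = -8 - \frac{2}{O}$
$\left(0 + W{\left(-5,6 \right)}\right)^{2} = \left(0 - \left(8 + \frac{2}{6}\right)\right)^{2} = \left(0 - \frac{25}{3}\right)^{2} = \left(- \frac{25}{3}\right)^{2} = \frac{625}{9}$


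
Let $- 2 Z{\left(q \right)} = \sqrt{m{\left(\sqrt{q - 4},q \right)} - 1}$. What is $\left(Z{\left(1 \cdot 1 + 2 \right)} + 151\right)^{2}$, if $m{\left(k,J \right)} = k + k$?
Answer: $\frac{\left(302 - \sqrt{-1 + 2 i}\right)^{2}}{4} \approx 22682.0 - 191.57 i$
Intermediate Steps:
$m{\left(k,J \right)} = 2 k$
$Z{\left(q \right)} = - \frac{\sqrt{-1 + 2 \sqrt{-4 + q}}}{2}$ ($Z{\left(q \right)} = - \frac{\sqrt{2 \sqrt{q - 4} - 1}}{2} = - \frac{\sqrt{2 \sqrt{-4 + q} - 1}}{2} = - \frac{\sqrt{-1 + 2 \sqrt{-4 + q}}}{2}$)
$\left(Z{\left(1 \cdot 1 + 2 \right)} + 151\right)^{2} = \left(- \frac{\sqrt{-1 + 2 \sqrt{-4 + \left(1 \cdot 1 + 2\right)}}}{2} + 151\right)^{2} = \left(- \frac{\sqrt{-1 + 2 \sqrt{-4 + \left(1 + 2\right)}}}{2} + 151\right)^{2} = \left(- \frac{\sqrt{-1 + 2 \sqrt{-4 + 3}}}{2} + 151\right)^{2} = \left(- \frac{\sqrt{-1 + 2 \sqrt{-1}}}{2} + 151\right)^{2} = \left(- \frac{\sqrt{-1 + 2 i}}{2} + 151\right)^{2} = \left(151 - \frac{\sqrt{-1 + 2 i}}{2}\right)^{2}$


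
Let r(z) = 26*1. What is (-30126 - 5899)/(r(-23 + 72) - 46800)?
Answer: 36025/46774 ≈ 0.77019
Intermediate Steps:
r(z) = 26
(-30126 - 5899)/(r(-23 + 72) - 46800) = (-30126 - 5899)/(26 - 46800) = -36025/(-46774) = -36025*(-1/46774) = 36025/46774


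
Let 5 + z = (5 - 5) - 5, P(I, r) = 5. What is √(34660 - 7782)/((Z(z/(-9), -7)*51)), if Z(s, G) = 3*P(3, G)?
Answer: √26878/765 ≈ 0.21431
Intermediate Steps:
z = -10 (z = -5 + ((5 - 5) - 5) = -5 + (0 - 5) = -5 - 5 = -10)
Z(s, G) = 15 (Z(s, G) = 3*5 = 15)
√(34660 - 7782)/((Z(z/(-9), -7)*51)) = √(34660 - 7782)/((15*51)) = √26878/765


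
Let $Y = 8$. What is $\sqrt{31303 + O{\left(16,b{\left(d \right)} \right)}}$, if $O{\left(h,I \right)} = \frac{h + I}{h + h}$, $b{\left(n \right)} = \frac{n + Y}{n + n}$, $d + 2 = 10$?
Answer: $\frac{\sqrt{2003426}}{8} \approx 176.93$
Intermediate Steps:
$d = 8$ ($d = -2 + 10 = 8$)
$b{\left(n \right)} = \frac{8 + n}{2 n}$ ($b{\left(n \right)} = \frac{n + 8}{n + n} = \frac{8 + n}{2 n}$)
$O{\left(h,I \right)} = \frac{I + h}{2 h}$
$\sqrt{31303 + O{\left(16,b{\left(d \right)} \right)}} = \sqrt{31303 + \frac{\frac{8 + 8}{2 \cdot 8} + 16}{2 \cdot 16}} = \sqrt{31303 + \frac{1}{2} \cdot \frac{1}{16} \left(\frac{1}{2} \cdot \frac{1}{8} \cdot 16 + 16\right)} = \sqrt{31303 + \frac{1}{2} \cdot \frac{1}{16} \left(1 + 16\right)} = \sqrt{31303 + \frac{1}{2} \cdot \frac{1}{16} \cdot 17} = \sqrt{31303 + \frac{17}{32}} = \sqrt{\frac{1001713}{32}} = \frac{\sqrt{2003426}}{8}$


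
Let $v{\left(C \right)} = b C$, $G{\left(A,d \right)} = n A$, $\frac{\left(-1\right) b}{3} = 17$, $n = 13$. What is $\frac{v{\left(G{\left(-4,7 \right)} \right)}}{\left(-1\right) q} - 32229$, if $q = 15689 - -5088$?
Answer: $- \frac{669624585}{20777} \approx -32229.0$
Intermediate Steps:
$b = -51$ ($b = \left(-3\right) 17 = -51$)
$q = 20777$ ($q = 15689 + 5088 = 20777$)
$G{\left(A,d \right)} = 13 A$
$v{\left(C \right)} = - 51 C$
$\frac{v{\left(G{\left(-4,7 \right)} \right)}}{\left(-1\right) q} - 32229 = \frac{\left(-51\right) 13 \left(-4\right)}{\left(-1\right) 20777} - 32229 = \frac{\left(-51\right) \left(-52\right)}{-20777} - 32229 = 2652 \left(- \frac{1}{20777}\right) - 32229 = - \frac{2652}{20777} - 32229 = - \frac{669624585}{20777}$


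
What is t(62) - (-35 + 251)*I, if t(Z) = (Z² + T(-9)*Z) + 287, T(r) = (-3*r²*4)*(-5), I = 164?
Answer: 270027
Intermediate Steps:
T(r) = 60*r² (T(r) = -12*r²*(-5) = 60*r²)
t(Z) = 287 + Z² + 4860*Z (t(Z) = (Z² + (60*(-9)²)*Z) + 287 = (Z² + (60*81)*Z) + 287 = (Z² + 4860*Z) + 287 = 287 + Z² + 4860*Z)
t(62) - (-35 + 251)*I = (287 + 62² + 4860*62) - (-35 + 251)*164 = (287 + 3844 + 301320) - 216*164 = 305451 - 1*35424 = 305451 - 35424 = 270027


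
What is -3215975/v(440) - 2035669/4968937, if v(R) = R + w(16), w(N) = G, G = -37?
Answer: -15980797543182/2002481611 ≈ -7980.5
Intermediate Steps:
w(N) = -37
v(R) = -37 + R (v(R) = R - 37 = -37 + R)
-3215975/v(440) - 2035669/4968937 = -3215975/(-37 + 440) - 2035669/4968937 = -3215975/403 - 2035669*1/4968937 = -3215975*1/403 - 2035669/4968937 = -3215975/403 - 2035669/4968937 = -15980797543182/2002481611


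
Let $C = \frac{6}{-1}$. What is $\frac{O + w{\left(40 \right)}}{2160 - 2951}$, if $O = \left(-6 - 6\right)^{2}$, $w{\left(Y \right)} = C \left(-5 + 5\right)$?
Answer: $- \frac{144}{791} \approx -0.18205$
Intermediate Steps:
$C = -6$ ($C = 6 \left(-1\right) = -6$)
$w{\left(Y \right)} = 0$ ($w{\left(Y \right)} = - 6 \left(-5 + 5\right) = \left(-6\right) 0 = 0$)
$O = 144$ ($O = \left(-12\right)^{2} = 144$)
$\frac{O + w{\left(40 \right)}}{2160 - 2951} = \frac{144 + 0}{2160 - 2951} = \frac{144}{-791} = 144 \left(- \frac{1}{791}\right) = - \frac{144}{791}$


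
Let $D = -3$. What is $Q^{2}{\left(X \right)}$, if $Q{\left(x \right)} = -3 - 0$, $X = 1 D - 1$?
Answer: $9$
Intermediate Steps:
$X = -4$ ($X = 1 \left(-3\right) - 1 = -3 - 1 = -4$)
$Q{\left(x \right)} = -3$ ($Q{\left(x \right)} = -3 + 0 = -3$)
$Q^{2}{\left(X \right)} = \left(-3\right)^{2} = 9$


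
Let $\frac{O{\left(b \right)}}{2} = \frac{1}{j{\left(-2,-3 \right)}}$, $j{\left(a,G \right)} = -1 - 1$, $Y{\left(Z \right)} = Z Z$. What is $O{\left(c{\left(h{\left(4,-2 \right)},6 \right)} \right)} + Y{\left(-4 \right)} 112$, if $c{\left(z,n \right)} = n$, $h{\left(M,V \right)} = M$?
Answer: $1791$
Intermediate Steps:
$Y{\left(Z \right)} = Z^{2}$
$j{\left(a,G \right)} = -2$ ($j{\left(a,G \right)} = -1 - 1 = -2$)
$O{\left(b \right)} = -1$ ($O{\left(b \right)} = \frac{2}{-2} = 2 \left(- \frac{1}{2}\right) = -1$)
$O{\left(c{\left(h{\left(4,-2 \right)},6 \right)} \right)} + Y{\left(-4 \right)} 112 = -1 + \left(-4\right)^{2} \cdot 112 = -1 + 16 \cdot 112 = -1 + 1792 = 1791$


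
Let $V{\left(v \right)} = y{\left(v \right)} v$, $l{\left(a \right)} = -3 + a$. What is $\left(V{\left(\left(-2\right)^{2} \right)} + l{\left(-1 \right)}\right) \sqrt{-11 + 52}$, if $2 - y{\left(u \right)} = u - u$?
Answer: $4 \sqrt{41} \approx 25.612$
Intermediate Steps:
$y{\left(u \right)} = 2$ ($y{\left(u \right)} = 2 - \left(u - u\right) = 2 - 0 = 2 + 0 = 2$)
$V{\left(v \right)} = 2 v$
$\left(V{\left(\left(-2\right)^{2} \right)} + l{\left(-1 \right)}\right) \sqrt{-11 + 52} = \left(2 \left(-2\right)^{2} - 4\right) \sqrt{-11 + 52} = \left(2 \cdot 4 - 4\right) \sqrt{41} = \left(8 - 4\right) \sqrt{41} = 4 \sqrt{41}$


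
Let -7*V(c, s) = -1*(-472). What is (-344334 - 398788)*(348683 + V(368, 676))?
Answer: -1813447304698/7 ≈ -2.5906e+11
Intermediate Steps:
V(c, s) = -472/7 (V(c, s) = -(-1)*(-472)/7 = -⅐*472 = -472/7)
(-344334 - 398788)*(348683 + V(368, 676)) = (-344334 - 398788)*(348683 - 472/7) = -743122*2440309/7 = -1813447304698/7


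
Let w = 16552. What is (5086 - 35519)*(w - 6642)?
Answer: -301591030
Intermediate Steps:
(5086 - 35519)*(w - 6642) = (5086 - 35519)*(16552 - 6642) = -30433*9910 = -301591030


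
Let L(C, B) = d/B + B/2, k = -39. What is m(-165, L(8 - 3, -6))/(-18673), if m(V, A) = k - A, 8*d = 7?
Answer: 1721/896304 ≈ 0.0019201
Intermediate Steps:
d = 7/8 (d = (⅛)*7 = 7/8 ≈ 0.87500)
L(C, B) = B/2 + 7/(8*B) (L(C, B) = 7/(8*B) + B/2 = B/2 + 7/(8*B))
m(V, A) = -39 - A
m(-165, L(8 - 3, -6))/(-18673) = (-39 - ((½)*(-6) + (7/8)/(-6)))/(-18673) = (-39 - (-3 + (7/8)*(-⅙)))*(-1/18673) = (-39 - (-3 - 7/48))*(-1/18673) = (-39 - 1*(-151/48))*(-1/18673) = (-39 + 151/48)*(-1/18673) = -1721/48*(-1/18673) = 1721/896304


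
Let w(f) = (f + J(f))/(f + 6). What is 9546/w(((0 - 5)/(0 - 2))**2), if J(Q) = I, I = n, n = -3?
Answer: 467754/13 ≈ 35981.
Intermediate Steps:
I = -3
J(Q) = -3
w(f) = (-3 + f)/(6 + f) (w(f) = (f - 3)/(f + 6) = (-3 + f)/(6 + f))
9546/w(((0 - 5)/(0 - 2))**2) = 9546/(((-3 + ((0 - 5)/(0 - 2))**2)/(6 + ((0 - 5)/(0 - 2))**2))) = 9546/(((-3 + (-5/(-2))**2)/(6 + (-5/(-2))**2))) = 9546/(((-3 + (-5*(-1/2))**2)/(6 + (-5*(-1/2))**2))) = 9546/(((-3 + (5/2)**2)/(6 + (5/2)**2))) = 9546/(((-3 + 25/4)/(6 + 25/4))) = 9546/(((13/4)/(49/4))) = 9546/(((4/49)*(13/4))) = 9546/(13/49) = 9546*(49/13) = 467754/13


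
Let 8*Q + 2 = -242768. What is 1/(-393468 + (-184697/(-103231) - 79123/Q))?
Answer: -1139154085/448215671223053 ≈ -2.5415e-6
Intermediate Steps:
Q = -121385/4 (Q = -¼ + (⅛)*(-242768) = -¼ - 30346 = -121385/4 ≈ -30346.)
1/(-393468 + (-184697/(-103231) - 79123/Q)) = 1/(-393468 + (-184697/(-103231) - 79123/(-121385/4))) = 1/(-393468 + (-184697*(-1/103231) - 79123*(-4/121385))) = 1/(-393468 + (184697/103231 + 28772/11035)) = 1/(-393468 + 5008293727/1139154085) = 1/(-448215671223053/1139154085) = -1139154085/448215671223053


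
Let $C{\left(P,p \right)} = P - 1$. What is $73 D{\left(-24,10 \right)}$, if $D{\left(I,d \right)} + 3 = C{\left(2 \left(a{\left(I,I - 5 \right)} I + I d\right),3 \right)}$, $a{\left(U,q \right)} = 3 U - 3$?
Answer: $227468$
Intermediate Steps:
$a{\left(U,q \right)} = -3 + 3 U$
$C{\left(P,p \right)} = -1 + P$
$D{\left(I,d \right)} = -4 + 2 I d + 2 I \left(-3 + 3 I\right)$ ($D{\left(I,d \right)} = -3 + \left(-1 + 2 \left(\left(-3 + 3 I\right) I + I d\right)\right) = -3 + \left(-1 + 2 \left(I \left(-3 + 3 I\right) + I d\right)\right) = -3 + \left(-1 + 2 \left(I d + I \left(-3 + 3 I\right)\right)\right) = -3 - \left(1 - 2 I d - 2 I \left(-3 + 3 I\right)\right) = -3 + \left(-1 + 2 I d + 2 I \left(-3 + 3 I\right)\right) = -4 + 2 I d + 2 I \left(-3 + 3 I\right)$)
$73 D{\left(-24,10 \right)} = 73 \left(-4 + 2 \left(-24\right) \left(-3 + 10 + 3 \left(-24\right)\right)\right) = 73 \left(-4 + 2 \left(-24\right) \left(-3 + 10 - 72\right)\right) = 73 \left(-4 + 2 \left(-24\right) \left(-65\right)\right) = 73 \left(-4 + 3120\right) = 73 \cdot 3116 = 227468$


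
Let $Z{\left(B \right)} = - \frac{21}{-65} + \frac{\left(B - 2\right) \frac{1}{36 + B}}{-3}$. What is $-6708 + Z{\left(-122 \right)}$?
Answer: $- \frac{56247901}{8385} \approx -6708.2$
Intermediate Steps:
$Z{\left(B \right)} = \frac{21}{65} - \frac{-2 + B}{3 \left(36 + B\right)}$ ($Z{\left(B \right)} = \left(-21\right) \left(- \frac{1}{65}\right) + \frac{-2 + B}{36 + B} \left(- \frac{1}{3}\right) = \frac{21}{65} + \frac{-2 + B}{36 + B} \left(- \frac{1}{3}\right) = \frac{21}{65} - \frac{-2 + B}{3 \left(36 + B\right)}$)
$-6708 + Z{\left(-122 \right)} = -6708 + \frac{2 \left(1199 - -122\right)}{195 \left(36 - 122\right)} = -6708 + \frac{2 \left(1199 + 122\right)}{195 \left(-86\right)} = -6708 + \frac{2}{195} \left(- \frac{1}{86}\right) 1321 = -6708 - \frac{1321}{8385} = - \frac{56247901}{8385}$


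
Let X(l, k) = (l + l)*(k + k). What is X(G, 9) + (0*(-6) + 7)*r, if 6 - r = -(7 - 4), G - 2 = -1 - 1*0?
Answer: 99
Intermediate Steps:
G = 1 (G = 2 + (-1 - 1*0) = 2 + (-1 + 0) = 2 - 1 = 1)
X(l, k) = 4*k*l (X(l, k) = (2*l)*(2*k) = 4*k*l)
r = 9 (r = 6 - (-1)*(7 - 4) = 6 - (-1)*3 = 6 - 1*(-3) = 6 + 3 = 9)
X(G, 9) + (0*(-6) + 7)*r = 4*9*1 + (0*(-6) + 7)*9 = 36 + (0 + 7)*9 = 36 + 7*9 = 36 + 63 = 99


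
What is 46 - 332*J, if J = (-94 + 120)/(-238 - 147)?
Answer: 26342/385 ≈ 68.421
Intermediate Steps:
J = -26/385 (J = 26/(-385) = 26*(-1/385) = -26/385 ≈ -0.067532)
46 - 332*J = 46 - 332*(-26/385) = 46 + 8632/385 = 26342/385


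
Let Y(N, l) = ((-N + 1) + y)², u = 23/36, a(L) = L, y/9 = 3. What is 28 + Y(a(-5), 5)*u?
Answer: 2895/4 ≈ 723.75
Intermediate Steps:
y = 27 (y = 9*3 = 27)
u = 23/36 (u = 23*(1/36) = 23/36 ≈ 0.63889)
Y(N, l) = (28 - N)² (Y(N, l) = ((-N + 1) + 27)² = ((1 - N) + 27)² = (28 - N)²)
28 + Y(a(-5), 5)*u = 28 + (28 - 1*(-5))²*(23/36) = 28 + (28 + 5)²*(23/36) = 28 + 33²*(23/36) = 28 + 1089*(23/36) = 28 + 2783/4 = 2895/4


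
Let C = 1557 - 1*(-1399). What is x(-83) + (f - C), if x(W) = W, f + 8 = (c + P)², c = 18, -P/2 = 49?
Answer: 3353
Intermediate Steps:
P = -98 (P = -2*49 = -98)
f = 6392 (f = -8 + (18 - 98)² = -8 + (-80)² = -8 + 6400 = 6392)
C = 2956 (C = 1557 + 1399 = 2956)
x(-83) + (f - C) = -83 + (6392 - 1*2956) = -83 + (6392 - 2956) = -83 + 3436 = 3353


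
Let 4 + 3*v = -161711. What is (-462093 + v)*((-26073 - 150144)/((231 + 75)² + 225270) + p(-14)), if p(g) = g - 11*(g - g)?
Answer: 57016562719/7593 ≈ 7.5091e+6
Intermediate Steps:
p(g) = g (p(g) = g - 11*0 = g + 0 = g)
v = -53905 (v = -4/3 + (⅓)*(-161711) = -4/3 - 161711/3 = -53905)
(-462093 + v)*((-26073 - 150144)/((231 + 75)² + 225270) + p(-14)) = (-462093 - 53905)*((-26073 - 150144)/((231 + 75)² + 225270) - 14) = -515998*(-176217/(306² + 225270) - 14) = -515998*(-176217/(93636 + 225270) - 14) = -515998*(-176217/318906 - 14) = -515998*(-176217*1/318906 - 14) = -515998*(-58739/106302 - 14) = -515998*(-1546967/106302) = 57016562719/7593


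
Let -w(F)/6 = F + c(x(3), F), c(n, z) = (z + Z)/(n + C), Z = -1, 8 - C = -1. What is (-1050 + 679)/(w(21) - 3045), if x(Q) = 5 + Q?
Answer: 6307/54027 ≈ 0.11674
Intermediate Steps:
C = 9 (C = 8 - 1*(-1) = 8 + 1 = 9)
c(n, z) = (-1 + z)/(9 + n) (c(n, z) = (z - 1)/(n + 9) = (-1 + z)/(9 + n))
w(F) = 6/17 - 108*F/17 (w(F) = -6*(F + (-1 + F)/(9 + (5 + 3))) = -6*(F + (-1 + F)/(9 + 8)) = -6*(F + (-1 + F)/17) = -6*(F + (-1/17 + F/17)) = -6*(-1/17 + 18*F/17) = 6/17 - 108*F/17)
(-1050 + 679)/(w(21) - 3045) = (-1050 + 679)/((6/17 - 108/17*21) - 3045) = -371/((6/17 - 2268/17) - 3045) = -371/(-2262/17 - 3045) = -371/(-54027/17) = -371*(-17/54027) = 6307/54027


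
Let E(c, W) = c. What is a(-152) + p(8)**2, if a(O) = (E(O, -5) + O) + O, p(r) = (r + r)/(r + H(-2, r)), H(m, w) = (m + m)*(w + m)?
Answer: -455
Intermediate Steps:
H(m, w) = 2*m*(m + w) (H(m, w) = (2*m)*(m + w) = 2*m*(m + w))
p(r) = 2*r/(8 - 3*r) (p(r) = (r + r)/(r + 2*(-2)*(-2 + r)) = (2*r)/(r + (8 - 4*r)) = (2*r)/(8 - 3*r) = 2*r/(8 - 3*r))
a(O) = 3*O (a(O) = (O + O) + O = 2*O + O = 3*O)
a(-152) + p(8)**2 = 3*(-152) + (2*8/(8 - 3*8))**2 = -456 + (2*8/(8 - 24))**2 = -456 + (2*8/(-16))**2 = -456 + (2*8*(-1/16))**2 = -456 + (-1)**2 = -456 + 1 = -455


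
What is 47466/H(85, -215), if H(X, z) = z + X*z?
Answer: -23733/9245 ≈ -2.5671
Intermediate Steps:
47466/H(85, -215) = 47466/((-215*(1 + 85))) = 47466/((-215*86)) = 47466/(-18490) = 47466*(-1/18490) = -23733/9245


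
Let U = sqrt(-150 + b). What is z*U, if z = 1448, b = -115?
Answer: 1448*I*sqrt(265) ≈ 23572.0*I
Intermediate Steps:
U = I*sqrt(265) (U = sqrt(-150 - 115) = sqrt(-265) = I*sqrt(265) ≈ 16.279*I)
z*U = 1448*(I*sqrt(265)) = 1448*I*sqrt(265)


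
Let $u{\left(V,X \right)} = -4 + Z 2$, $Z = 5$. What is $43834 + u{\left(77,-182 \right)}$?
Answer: $43840$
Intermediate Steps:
$u{\left(V,X \right)} = 6$ ($u{\left(V,X \right)} = -4 + 5 \cdot 2 = -4 + 10 = 6$)
$43834 + u{\left(77,-182 \right)} = 43834 + 6 = 43840$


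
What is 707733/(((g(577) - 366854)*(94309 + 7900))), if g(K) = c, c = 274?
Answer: -707733/37467775220 ≈ -1.8889e-5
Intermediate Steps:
g(K) = 274
707733/(((g(577) - 366854)*(94309 + 7900))) = 707733/(((274 - 366854)*(94309 + 7900))) = 707733/((-366580*102209)) = 707733/(-37467775220) = 707733*(-1/37467775220) = -707733/37467775220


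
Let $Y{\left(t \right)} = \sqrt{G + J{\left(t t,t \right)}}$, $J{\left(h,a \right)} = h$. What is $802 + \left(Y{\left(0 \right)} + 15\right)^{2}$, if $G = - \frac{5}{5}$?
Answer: $1026 + 30 i \approx 1026.0 + 30.0 i$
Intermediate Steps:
$G = -1$ ($G = \left(-5\right) \frac{1}{5} = -1$)
$Y{\left(t \right)} = \sqrt{-1 + t^{2}}$ ($Y{\left(t \right)} = \sqrt{-1 + t t} = \sqrt{-1 + t^{2}}$)
$802 + \left(Y{\left(0 \right)} + 15\right)^{2} = 802 + \left(\sqrt{-1 + 0^{2}} + 15\right)^{2} = 802 + \left(\sqrt{-1 + 0} + 15\right)^{2} = 802 + \left(\sqrt{-1} + 15\right)^{2} = 802 + \left(i + 15\right)^{2} = 802 + \left(15 + i\right)^{2}$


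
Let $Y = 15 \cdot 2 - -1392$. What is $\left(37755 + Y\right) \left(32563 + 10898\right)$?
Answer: $1702671597$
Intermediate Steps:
$Y = 1422$ ($Y = 30 + 1392 = 1422$)
$\left(37755 + Y\right) \left(32563 + 10898\right) = \left(37755 + 1422\right) \left(32563 + 10898\right) = 39177 \cdot 43461 = 1702671597$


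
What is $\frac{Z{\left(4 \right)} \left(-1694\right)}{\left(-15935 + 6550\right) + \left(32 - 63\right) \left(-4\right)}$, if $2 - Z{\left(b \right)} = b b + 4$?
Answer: $- \frac{484}{147} \approx -3.2925$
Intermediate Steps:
$Z{\left(b \right)} = -2 - b^{2}$ ($Z{\left(b \right)} = 2 - \left(b b + 4\right) = 2 - \left(b^{2} + 4\right) = 2 - \left(4 + b^{2}\right) = -2 - b^{2}$)
$\frac{Z{\left(4 \right)} \left(-1694\right)}{\left(-15935 + 6550\right) + \left(32 - 63\right) \left(-4\right)} = \frac{\left(-2 - 4^{2}\right) \left(-1694\right)}{\left(-15935 + 6550\right) + \left(32 - 63\right) \left(-4\right)} = \frac{\left(-2 - 16\right) \left(-1694\right)}{-9385 - -124} = \frac{\left(-2 - 16\right) \left(-1694\right)}{-9385 + 124} = \frac{\left(-18\right) \left(-1694\right)}{-9261} = 30492 \left(- \frac{1}{9261}\right) = - \frac{484}{147}$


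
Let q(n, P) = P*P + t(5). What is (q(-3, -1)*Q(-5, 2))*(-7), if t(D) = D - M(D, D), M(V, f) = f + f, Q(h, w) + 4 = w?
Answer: -56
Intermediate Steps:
Q(h, w) = -4 + w
M(V, f) = 2*f
t(D) = -D (t(D) = D - 2*D = -D)
q(n, P) = -5 + P**2 (q(n, P) = P*P - 1*5 = P**2 - 5 = -5 + P**2)
(q(-3, -1)*Q(-5, 2))*(-7) = ((-5 + (-1)**2)*(-4 + 2))*(-7) = ((-5 + 1)*(-2))*(-7) = -4*(-2)*(-7) = 8*(-7) = -56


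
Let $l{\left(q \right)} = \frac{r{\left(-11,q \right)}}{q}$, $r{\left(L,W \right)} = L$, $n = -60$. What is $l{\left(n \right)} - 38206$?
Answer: $- \frac{2292349}{60} \approx -38206.0$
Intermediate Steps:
$l{\left(q \right)} = - \frac{11}{q}$
$l{\left(n \right)} - 38206 = - \frac{11}{-60} - 38206 = \left(-11\right) \left(- \frac{1}{60}\right) - 38206 = \frac{11}{60} - 38206 = - \frac{2292349}{60}$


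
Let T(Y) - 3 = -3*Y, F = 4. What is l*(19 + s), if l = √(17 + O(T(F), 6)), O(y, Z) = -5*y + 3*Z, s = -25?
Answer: -24*√5 ≈ -53.666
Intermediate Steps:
T(Y) = 3 - 3*Y
l = 4*√5 (l = √(17 + (-5*(3 - 3*4) + 3*6)) = √(17 + (-5*(3 - 12) + 18)) = √(17 + (-5*(-9) + 18)) = √(17 + (45 + 18)) = √(17 + 63) = √80 = 4*√5 ≈ 8.9443)
l*(19 + s) = (4*√5)*(19 - 25) = (4*√5)*(-6) = -24*√5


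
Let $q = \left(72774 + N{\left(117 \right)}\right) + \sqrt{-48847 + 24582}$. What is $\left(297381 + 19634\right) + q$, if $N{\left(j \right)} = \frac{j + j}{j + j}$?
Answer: $389790 + i \sqrt{24265} \approx 3.8979 \cdot 10^{5} + 155.77 i$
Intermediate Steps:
$N{\left(j \right)} = 1$ ($N{\left(j \right)} = \frac{2 j}{2 j} = 2 j \frac{1}{2 j} = 1$)
$q = 72775 + i \sqrt{24265}$ ($q = \left(72774 + 1\right) + \sqrt{-48847 + 24582} = 72775 + \sqrt{-24265} = 72775 + i \sqrt{24265} \approx 72775.0 + 155.77 i$)
$\left(297381 + 19634\right) + q = \left(297381 + 19634\right) + \left(72775 + i \sqrt{24265}\right) = 317015 + \left(72775 + i \sqrt{24265}\right) = 389790 + i \sqrt{24265}$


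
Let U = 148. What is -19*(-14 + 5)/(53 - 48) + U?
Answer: 911/5 ≈ 182.20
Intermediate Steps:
-19*(-14 + 5)/(53 - 48) + U = -19*(-14 + 5)/(53 - 48) + 148 = -(-171)/5 + 148 = -19*(-9/5) + 148 = 171/5 + 148 = 911/5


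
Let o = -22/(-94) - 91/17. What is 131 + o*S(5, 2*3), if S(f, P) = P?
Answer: 80129/799 ≈ 100.29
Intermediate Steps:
o = -4090/799 (o = -22*(-1/94) - 91*1/17 = 11/47 - 91/17 = -4090/799 ≈ -5.1189)
131 + o*S(5, 2*3) = 131 - 8180*3/799 = 131 - 4090/799*6 = 131 - 24540/799 = 80129/799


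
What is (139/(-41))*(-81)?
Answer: 11259/41 ≈ 274.61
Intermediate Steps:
(139/(-41))*(-81) = -1/41*139*(-81) = -139/41*(-81) = 11259/41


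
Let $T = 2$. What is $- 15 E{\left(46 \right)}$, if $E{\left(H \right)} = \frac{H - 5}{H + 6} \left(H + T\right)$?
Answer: $- \frac{7380}{13} \approx -567.69$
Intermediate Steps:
$E{\left(H \right)} = \frac{\left(-5 + H\right) \left(2 + H\right)}{6 + H}$ ($E{\left(H \right)} = \frac{H - 5}{H + 6} \left(H + 2\right) = \frac{-5 + H}{6 + H} \left(2 + H\right) = \frac{\left(-5 + H\right) \left(2 + H\right)}{6 + H}$)
$- 15 E{\left(46 \right)} = - 15 \frac{-10 + 46^{2} - 138}{6 + 46} = - 15 \frac{-10 + 2116 - 138}{52} = - 15 \cdot \frac{1}{52} \cdot 1968 = \left(-15\right) \frac{492}{13} = - \frac{7380}{13}$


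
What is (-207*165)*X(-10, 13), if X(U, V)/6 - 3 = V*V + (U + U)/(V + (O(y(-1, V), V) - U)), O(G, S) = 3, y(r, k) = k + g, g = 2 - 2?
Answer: -456174180/13 ≈ -3.5090e+7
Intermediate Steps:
g = 0
y(r, k) = k (y(r, k) = k + 0 = k)
X(U, V) = 18 + 6*V**2 + 12*U/(3 + V - U) (X(U, V) = 18 + 6*(V*V + (U + U)/(V + (3 - U))) = 18 + 6*(V**2 + (2*U)/(3 + V - U)) = 18 + 6*(V**2 + 2*U/(3 + V - U)) = 18 + (6*V**2 + 12*U/(3 + V - U)) = 18 + 6*V**2 + 12*U/(3 + V - U))
(-207*165)*X(-10, 13) = (-207*165)*(6*(9 + 13**3 - 1*(-10) + 3*13 + 3*13**2 - 1*(-10)*13**2)/(3 + 13 - 1*(-10))) = -204930*(9 + 2197 + 10 + 39 + 3*169 - 1*(-10)*169)/(3 + 13 + 10) = -204930*(9 + 2197 + 10 + 39 + 507 + 1690)/26 = -204930*4452/26 = -34155*13356/13 = -456174180/13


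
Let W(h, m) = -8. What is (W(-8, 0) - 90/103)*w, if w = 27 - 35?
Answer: 7312/103 ≈ 70.990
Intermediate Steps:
w = -8
(W(-8, 0) - 90/103)*w = (-8 - 90/103)*(-8) = -914/103*(-8) = 7312/103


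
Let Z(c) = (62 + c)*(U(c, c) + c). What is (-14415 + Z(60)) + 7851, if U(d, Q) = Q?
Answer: 8076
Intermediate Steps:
Z(c) = 2*c*(62 + c) (Z(c) = (62 + c)*(c + c) = (62 + c)*(2*c) = 2*c*(62 + c))
(-14415 + Z(60)) + 7851 = (-14415 + 2*60*(62 + 60)) + 7851 = (-14415 + 2*60*122) + 7851 = (-14415 + 14640) + 7851 = 225 + 7851 = 8076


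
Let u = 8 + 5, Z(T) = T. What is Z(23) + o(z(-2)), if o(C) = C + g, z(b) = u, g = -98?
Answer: -62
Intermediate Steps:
u = 13
z(b) = 13
o(C) = -98 + C (o(C) = C - 98 = -98 + C)
Z(23) + o(z(-2)) = 23 + (-98 + 13) = 23 - 85 = -62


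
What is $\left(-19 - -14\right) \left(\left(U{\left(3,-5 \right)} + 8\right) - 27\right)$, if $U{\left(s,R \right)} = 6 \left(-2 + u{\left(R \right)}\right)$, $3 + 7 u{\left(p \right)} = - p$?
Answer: $\frac{1025}{7} \approx 146.43$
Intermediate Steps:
$u{\left(p \right)} = - \frac{3}{7} - \frac{p}{7}$ ($u{\left(p \right)} = - \frac{3}{7} + \frac{\left(-1\right) p}{7} = - \frac{3}{7} - \frac{p}{7}$)
$U{\left(s,R \right)} = - \frac{102}{7} - \frac{6 R}{7}$ ($U{\left(s,R \right)} = 6 \left(-2 - \left(\frac{3}{7} + \frac{R}{7}\right)\right) = 6 \left(- \frac{17}{7} - \frac{R}{7}\right) = - \frac{102}{7} - \frac{6 R}{7}$)
$\left(-19 - -14\right) \left(\left(U{\left(3,-5 \right)} + 8\right) - 27\right) = \left(-19 - -14\right) \left(\left(\left(- \frac{102}{7} - - \frac{30}{7}\right) + 8\right) - 27\right) = \left(-19 + 14\right) \left(\left(\left(- \frac{102}{7} + \frac{30}{7}\right) + 8\right) - 27\right) = - 5 \left(\left(- \frac{72}{7} + 8\right) - 27\right) = - 5 \left(- \frac{16}{7} - 27\right) = \left(-5\right) \left(- \frac{205}{7}\right) = \frac{1025}{7}$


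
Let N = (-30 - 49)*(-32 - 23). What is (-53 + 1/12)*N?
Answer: -2759075/12 ≈ -2.2992e+5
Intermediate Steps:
N = 4345 (N = -79*(-55) = 4345)
(-53 + 1/12)*N = (-53 + 1/12)*4345 = -635/12*4345 = -2759075/12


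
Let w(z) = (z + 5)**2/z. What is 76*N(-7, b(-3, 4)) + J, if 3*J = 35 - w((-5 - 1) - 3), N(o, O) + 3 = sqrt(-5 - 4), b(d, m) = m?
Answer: -5825/27 + 228*I ≈ -215.74 + 228.0*I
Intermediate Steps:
N(o, O) = -3 + 3*I (N(o, O) = -3 + sqrt(-5 - 4) = -3 + sqrt(-9) = -3 + 3*I)
w(z) = (5 + z)**2/z
J = 331/27 (J = (35 - (5 + ((-5 - 1) - 3))**2/((-5 - 1) - 3))/3 = (35 - (5 + (-6 - 3))**2/(-6 - 3))/3 = (35 - (5 - 9)**2/(-9))/3 = (35 - (-1)*(-4)**2/9)/3 = (35 - (-1)*16/9)/3 = (35 - 1*(-16/9))/3 = (35 + 16/9)/3 = (1/3)*(331/9) = 331/27 ≈ 12.259)
76*N(-7, b(-3, 4)) + J = 76*(-3 + 3*I) + 331/27 = (-228 + 228*I) + 331/27 = -5825/27 + 228*I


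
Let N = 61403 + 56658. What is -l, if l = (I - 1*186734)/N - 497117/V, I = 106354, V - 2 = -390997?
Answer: -27261952037/46161260695 ≈ -0.59058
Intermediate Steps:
V = -390995 (V = 2 - 390997 = -390995)
N = 118061
l = 27261952037/46161260695 (l = (106354 - 1*186734)/118061 - 497117/(-390995) = (106354 - 186734)*(1/118061) - 497117*(-1/390995) = -80380*1/118061 + 497117/390995 = -80380/118061 + 497117/390995 = 27261952037/46161260695 ≈ 0.59058)
-l = -1*27261952037/46161260695 = -27261952037/46161260695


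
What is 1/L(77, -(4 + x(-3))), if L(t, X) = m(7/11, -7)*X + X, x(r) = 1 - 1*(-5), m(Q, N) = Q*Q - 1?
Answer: -121/490 ≈ -0.24694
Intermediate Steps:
m(Q, N) = -1 + Q² (m(Q, N) = Q² - 1 = -1 + Q²)
x(r) = 6 (x(r) = 1 + 5 = 6)
L(t, X) = 49*X/121 (L(t, X) = (-1 + (7/11)²)*X + X = (-1 + 49/121)*X + X = -72*X/121 + X = 49*X/121)
1/L(77, -(4 + x(-3))) = 1/(49*(-(4 + 6))/121) = 1/(49*(-1*10)/121) = 1/((49/121)*(-10)) = 1/(-490/121) = -121/490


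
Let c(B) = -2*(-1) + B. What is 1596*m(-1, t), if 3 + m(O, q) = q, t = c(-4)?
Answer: -7980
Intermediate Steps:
c(B) = 2 + B
t = -2 (t = 2 - 4 = -2)
m(O, q) = -3 + q
1596*m(-1, t) = 1596*(-3 - 2) = 1596*(-5) = -7980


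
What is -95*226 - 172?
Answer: -21642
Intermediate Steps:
-95*226 - 172 = -21470 - 172 = -21642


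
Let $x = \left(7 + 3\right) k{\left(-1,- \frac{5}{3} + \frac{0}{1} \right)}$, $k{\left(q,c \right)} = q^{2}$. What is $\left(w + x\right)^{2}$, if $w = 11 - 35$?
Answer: $196$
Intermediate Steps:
$w = -24$ ($w = 11 - 35 = -24$)
$x = 10$ ($x = \left(7 + 3\right) \left(-1\right)^{2} = 10 \cdot 1 = 10$)
$\left(w + x\right)^{2} = \left(-24 + 10\right)^{2} = \left(-14\right)^{2} = 196$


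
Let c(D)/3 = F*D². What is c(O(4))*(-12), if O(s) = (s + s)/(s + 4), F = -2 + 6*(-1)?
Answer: 288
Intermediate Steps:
F = -8 (F = -2 - 6 = -8)
O(s) = 2*s/(4 + s) (O(s) = (2*s)/(4 + s) = 2*s/(4 + s))
c(D) = -24*D² (c(D) = 3*(-8*D²) = -24*D²)
c(O(4))*(-12) = -24*64/(4 + 4)²*(-12) = -24*1²*(-12) = -24*1*(-12) = -24*(-12) = 288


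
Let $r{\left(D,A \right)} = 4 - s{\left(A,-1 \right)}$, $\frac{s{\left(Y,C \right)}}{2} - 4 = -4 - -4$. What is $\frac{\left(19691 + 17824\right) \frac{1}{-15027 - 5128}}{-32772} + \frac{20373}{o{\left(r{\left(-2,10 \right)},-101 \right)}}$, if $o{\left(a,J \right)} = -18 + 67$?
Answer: $\frac{897117924761}{2157697556} \approx 415.78$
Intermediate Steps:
$s{\left(Y,C \right)} = 8$ ($s{\left(Y,C \right)} = 8 + 2 \left(-4 - -4\right) = 8 + 2 \left(-4 + 4\right) = 8 + 2 \cdot 0 = 8 + 0 = 8$)
$r{\left(D,A \right)} = -4$ ($r{\left(D,A \right)} = 4 - 8 = -4$)
$o{\left(a,J \right)} = 49$
$\frac{\left(19691 + 17824\right) \frac{1}{-15027 - 5128}}{-32772} + \frac{20373}{o{\left(r{\left(-2,10 \right)},-101 \right)}} = \frac{\left(19691 + 17824\right) \frac{1}{-15027 - 5128}}{-32772} + \frac{20373}{49} = \frac{37515}{-20155} \left(- \frac{1}{32772}\right) + 20373 \cdot \frac{1}{49} = 37515 \left(- \frac{1}{20155}\right) \left(- \frac{1}{32772}\right) + \frac{20373}{49} = \left(- \frac{7503}{4031}\right) \left(- \frac{1}{32772}\right) + \frac{20373}{49} = \frac{2501}{44034644} + \frac{20373}{49} = \frac{897117924761}{2157697556}$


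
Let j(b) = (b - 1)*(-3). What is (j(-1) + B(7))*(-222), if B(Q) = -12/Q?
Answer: -6660/7 ≈ -951.43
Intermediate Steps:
j(b) = 3 - 3*b (j(b) = (-1 + b)*(-3) = 3 - 3*b)
(j(-1) + B(7))*(-222) = ((3 - 3*(-1)) - 12/7)*(-222) = ((3 + 3) - 12*⅐)*(-222) = (6 - 12/7)*(-222) = (30/7)*(-222) = -6660/7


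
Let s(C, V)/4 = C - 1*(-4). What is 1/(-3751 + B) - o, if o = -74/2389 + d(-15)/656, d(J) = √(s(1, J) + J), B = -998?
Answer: 349037/11345361 - √5/656 ≈ 0.027356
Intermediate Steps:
s(C, V) = 16 + 4*C (s(C, V) = 4*(C - 1*(-4)) = 4*(C + 4) = 4*(4 + C) = 16 + 4*C)
d(J) = √(20 + J) (d(J) = √((16 + 4*1) + J) = √((16 + 4) + J) = √(20 + J))
o = -74/2389 + √5/656 (o = -74/2389 + √(20 - 15)/656 = -74*1/2389 + √5*(1/656) = -74/2389 + √5/656 ≈ -0.027567)
1/(-3751 + B) - o = 1/(-3751 - 998) - (-74/2389 + √5/656) = 1/(-4749) + (74/2389 - √5/656) = -1/4749 + (74/2389 - √5/656) = 349037/11345361 - √5/656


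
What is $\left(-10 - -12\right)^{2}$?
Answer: $4$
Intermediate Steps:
$\left(-10 - -12\right)^{2} = \left(-10 + 12\right)^{2} = 2^{2} = 4$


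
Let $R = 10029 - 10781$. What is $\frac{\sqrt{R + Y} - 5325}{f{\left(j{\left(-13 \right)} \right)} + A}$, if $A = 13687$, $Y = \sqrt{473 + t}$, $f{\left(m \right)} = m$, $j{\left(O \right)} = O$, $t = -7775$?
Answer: $- \frac{1775}{4558} + \frac{\sqrt{-752 + i \sqrt{7302}}}{13674} \approx -0.38931 + 0.0020087 i$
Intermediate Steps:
$R = -752$
$Y = i \sqrt{7302}$ ($Y = \sqrt{473 - 7775} = \sqrt{-7302} = i \sqrt{7302} \approx 85.452 i$)
$\frac{\sqrt{R + Y} - 5325}{f{\left(j{\left(-13 \right)} \right)} + A} = \frac{\sqrt{-752 + i \sqrt{7302}} - 5325}{-13 + 13687} = \frac{-5325 + \sqrt{-752 + i \sqrt{7302}}}{13674} = \left(-5325 + \sqrt{-752 + i \sqrt{7302}}\right) \frac{1}{13674} = - \frac{1775}{4558} + \frac{\sqrt{-752 + i \sqrt{7302}}}{13674}$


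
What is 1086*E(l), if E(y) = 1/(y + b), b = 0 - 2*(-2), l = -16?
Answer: -181/2 ≈ -90.500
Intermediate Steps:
b = 4 (b = 0 + 4 = 4)
E(y) = 1/(4 + y) (E(y) = 1/(y + 4) = 1/(4 + y))
1086*E(l) = 1086/(4 - 16) = 1086/(-12) = 1086*(-1/12) = -181/2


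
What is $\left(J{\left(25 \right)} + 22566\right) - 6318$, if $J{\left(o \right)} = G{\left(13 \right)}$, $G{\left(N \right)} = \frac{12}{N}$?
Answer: $\frac{211236}{13} \approx 16249.0$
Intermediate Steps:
$J{\left(o \right)} = \frac{12}{13}$
$\left(J{\left(25 \right)} + 22566\right) - 6318 = \left(\frac{12}{13} + 22566\right) - 6318 = \frac{293370}{13} - 6318 = \frac{211236}{13}$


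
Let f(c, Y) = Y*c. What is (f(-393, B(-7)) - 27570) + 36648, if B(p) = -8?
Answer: 12222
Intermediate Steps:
(f(-393, B(-7)) - 27570) + 36648 = (-8*(-393) - 27570) + 36648 = (3144 - 27570) + 36648 = -24426 + 36648 = 12222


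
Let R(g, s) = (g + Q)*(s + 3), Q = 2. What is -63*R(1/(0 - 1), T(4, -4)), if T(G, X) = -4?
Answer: 63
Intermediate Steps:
R(g, s) = (2 + g)*(3 + s) (R(g, s) = (g + 2)*(s + 3) = (2 + g)*(3 + s))
-63*R(1/(0 - 1), T(4, -4)) = -63*(6 + 2*(-4) + 3/(0 - 1) - 4/(0 - 1)) = -63*(6 - 8 + 3/(-1) - 4/(-1)) = -63*(6 - 8 + 3*(-1) - 1*(-4)) = -63*(6 - 8 - 3 + 4) = -63*(-1) = 63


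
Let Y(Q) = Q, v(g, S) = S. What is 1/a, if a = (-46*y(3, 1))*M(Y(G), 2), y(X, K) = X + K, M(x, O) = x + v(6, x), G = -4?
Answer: 1/1472 ≈ 0.00067935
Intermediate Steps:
M(x, O) = 2*x (M(x, O) = x + x = 2*x)
y(X, K) = K + X
a = 1472 (a = (-46*(1 + 3))*(2*(-4)) = -46*4*(-8) = -184*(-8) = 1472)
1/a = 1/1472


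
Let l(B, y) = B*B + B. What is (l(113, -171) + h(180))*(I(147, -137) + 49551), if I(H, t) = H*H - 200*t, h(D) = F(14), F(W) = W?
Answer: 1271029760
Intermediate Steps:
h(D) = 14
l(B, y) = B + B² (l(B, y) = B² + B = B + B²)
I(H, t) = H² - 200*t
(l(113, -171) + h(180))*(I(147, -137) + 49551) = (113*(1 + 113) + 14)*((147² - 200*(-137)) + 49551) = (113*114 + 14)*((21609 + 27400) + 49551) = (12882 + 14)*(49009 + 49551) = 12896*98560 = 1271029760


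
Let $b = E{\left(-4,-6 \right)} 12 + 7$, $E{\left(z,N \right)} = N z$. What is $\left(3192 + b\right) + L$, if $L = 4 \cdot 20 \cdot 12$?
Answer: $4447$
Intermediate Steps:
$L = 960$ ($L = 80 \cdot 12 = 960$)
$b = 295$ ($b = \left(-6\right) \left(-4\right) 12 + 7 = 24 \cdot 12 + 7 = 288 + 7 = 295$)
$\left(3192 + b\right) + L = \left(3192 + 295\right) + 960 = 3487 + 960 = 4447$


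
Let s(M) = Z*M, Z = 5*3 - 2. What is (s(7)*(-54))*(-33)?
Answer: 162162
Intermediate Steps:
Z = 13 (Z = 15 - 2 = 13)
s(M) = 13*M
(s(7)*(-54))*(-33) = ((13*7)*(-54))*(-33) = (91*(-54))*(-33) = -4914*(-33) = 162162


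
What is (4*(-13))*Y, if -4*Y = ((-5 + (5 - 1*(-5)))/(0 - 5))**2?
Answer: 13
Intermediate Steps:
Y = -1/4 (Y = -(-5 + (5 - 1*(-5)))**2/(0 - 5)**2/4 = -(-5 + (5 + 5))**2/25/4 = -(-5 + 10)**2/25/4 = -1**2/4 = -1/4*(-1)**2 = -1/4*1 = -1/4 ≈ -0.25000)
(4*(-13))*Y = (4*(-13))*(-1/4) = -52*(-1/4) = 13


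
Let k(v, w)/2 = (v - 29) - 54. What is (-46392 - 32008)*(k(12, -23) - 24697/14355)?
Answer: 32349517760/2871 ≈ 1.1268e+7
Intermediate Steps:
k(v, w) = -166 + 2*v (k(v, w) = 2*((v - 29) - 54) = 2*((-29 + v) - 54) = 2*(-83 + v) = -166 + 2*v)
(-46392 - 32008)*(k(12, -23) - 24697/14355) = (-46392 - 32008)*((-166 + 2*12) - 24697/14355) = -78400*((-166 + 24) - 24697*1/14355) = -78400*(-142 - 24697/14355) = -78400*(-2063107/14355) = 32349517760/2871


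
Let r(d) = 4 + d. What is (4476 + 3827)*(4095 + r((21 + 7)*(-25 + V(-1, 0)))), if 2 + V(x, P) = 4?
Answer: 28686865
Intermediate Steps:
V(x, P) = 2 (V(x, P) = -2 + 4 = 2)
(4476 + 3827)*(4095 + r((21 + 7)*(-25 + V(-1, 0)))) = (4476 + 3827)*(4095 + (4 + (21 + 7)*(-25 + 2))) = 8303*(4095 + (4 + 28*(-23))) = 8303*(4095 + (4 - 644)) = 8303*(4095 - 640) = 8303*3455 = 28686865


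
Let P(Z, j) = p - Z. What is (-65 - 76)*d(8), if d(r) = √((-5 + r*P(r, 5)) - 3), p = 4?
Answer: -282*I*√10 ≈ -891.76*I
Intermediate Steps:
P(Z, j) = 4 - Z
d(r) = √(-8 + r*(4 - r)) (d(r) = √((-5 + r*(4 - r)) - 3) = √(-8 + r*(4 - r)))
(-65 - 76)*d(8) = (-65 - 76)*√(-8 - 1*8*(-4 + 8)) = -141*√(-8 - 1*8*4) = -141*√(-8 - 32) = -282*I*√10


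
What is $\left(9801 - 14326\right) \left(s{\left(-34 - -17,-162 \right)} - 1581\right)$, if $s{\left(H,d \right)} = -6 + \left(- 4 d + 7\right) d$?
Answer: $487328925$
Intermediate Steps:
$s{\left(H,d \right)} = -6 + d \left(7 - 4 d\right)$ ($s{\left(H,d \right)} = -6 + \left(7 - 4 d\right) d = -6 + d \left(7 - 4 d\right)$)
$\left(9801 - 14326\right) \left(s{\left(-34 - -17,-162 \right)} - 1581\right) = \left(9801 - 14326\right) \left(\left(-6 - 4 \left(-162\right)^{2} + 7 \left(-162\right)\right) - 1581\right) = - 4525 \left(\left(-6 - 104976 - 1134\right) - 1581\right) = - 4525 \left(-106116 - 1581\right) = \left(-4525\right) \left(-107697\right) = 487328925$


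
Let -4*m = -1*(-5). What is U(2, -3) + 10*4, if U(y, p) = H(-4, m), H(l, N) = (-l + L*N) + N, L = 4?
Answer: 151/4 ≈ 37.750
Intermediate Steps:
m = -5/4 (m = -(-1)*(-5)/4 = -1/4*5 = -5/4 ≈ -1.2500)
H(l, N) = -l + 5*N (H(l, N) = (-l + 4*N) + N = -l + 5*N)
U(y, p) = -9/4 (U(y, p) = -1*(-4) + 5*(-5/4) = 4 - 25/4 = -9/4)
U(2, -3) + 10*4 = -9/4 + 10*4 = -9/4 + 40 = 151/4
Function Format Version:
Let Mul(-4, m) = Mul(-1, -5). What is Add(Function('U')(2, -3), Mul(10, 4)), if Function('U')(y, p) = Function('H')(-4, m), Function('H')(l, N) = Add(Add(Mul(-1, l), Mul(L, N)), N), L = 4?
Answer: Rational(151, 4) ≈ 37.750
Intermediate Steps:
m = Rational(-5, 4) (m = Mul(Rational(-1, 4), Mul(-1, -5)) = Mul(Rational(-1, 4), 5) = Rational(-5, 4) ≈ -1.2500)
Function('H')(l, N) = Add(Mul(-1, l), Mul(5, N)) (Function('H')(l, N) = Add(Add(Mul(-1, l), Mul(4, N)), N) = Add(Mul(-1, l), Mul(5, N)))
Function('U')(y, p) = Rational(-9, 4) (Function('U')(y, p) = Add(Mul(-1, -4), Mul(5, Rational(-5, 4))) = Add(4, Rational(-25, 4)) = Rational(-9, 4))
Add(Function('U')(2, -3), Mul(10, 4)) = Add(Rational(-9, 4), Mul(10, 4)) = Add(Rational(-9, 4), 40) = Rational(151, 4)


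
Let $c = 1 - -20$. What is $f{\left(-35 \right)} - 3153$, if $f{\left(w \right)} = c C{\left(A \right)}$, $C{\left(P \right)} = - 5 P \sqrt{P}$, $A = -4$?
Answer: $-3153 + 840 i \approx -3153.0 + 840.0 i$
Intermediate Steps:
$C{\left(P \right)} = - 5 P^{\frac{3}{2}}$
$c = 21$ ($c = 1 + 20 = 21$)
$f{\left(w \right)} = 840 i$ ($f{\left(w \right)} = 21 \left(- 5 \left(-4\right)^{\frac{3}{2}}\right) = 21 \left(- 5 \left(- 8 i\right)\right) = 21 \cdot 40 i = 840 i$)
$f{\left(-35 \right)} - 3153 = 840 i - 3153 = -3153 + 840 i$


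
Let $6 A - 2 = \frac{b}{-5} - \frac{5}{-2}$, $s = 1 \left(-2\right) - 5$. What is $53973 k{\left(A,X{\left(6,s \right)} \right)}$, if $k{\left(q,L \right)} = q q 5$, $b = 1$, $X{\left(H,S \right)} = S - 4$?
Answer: $\frac{11088453}{80} \approx 1.3861 \cdot 10^{5}$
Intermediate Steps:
$s = -7$ ($s = -2 - 5 = -7$)
$X{\left(H,S \right)} = -4 + S$
$A = \frac{43}{60}$ ($A = \frac{1}{3} + \frac{1 \frac{1}{-5} - \frac{5}{-2}}{6} = \frac{1}{3} + \frac{1 \left(- \frac{1}{5}\right) - - \frac{5}{2}}{6} = \frac{1}{3} + \frac{- \frac{1}{5} + \frac{5}{2}}{6} = \frac{1}{3} + \frac{1}{6} \cdot \frac{23}{10} = \frac{1}{3} + \frac{23}{60} = \frac{43}{60} \approx 0.71667$)
$k{\left(q,L \right)} = 5 q^{2}$ ($k{\left(q,L \right)} = q^{2} \cdot 5 = 5 q^{2}$)
$53973 k{\left(A,X{\left(6,s \right)} \right)} = 53973 \cdot 5 \left(\frac{43}{60}\right)^{2} = 53973 \cdot 5 \cdot \frac{1849}{3600} = 53973 \cdot \frac{1849}{720} = \frac{11088453}{80}$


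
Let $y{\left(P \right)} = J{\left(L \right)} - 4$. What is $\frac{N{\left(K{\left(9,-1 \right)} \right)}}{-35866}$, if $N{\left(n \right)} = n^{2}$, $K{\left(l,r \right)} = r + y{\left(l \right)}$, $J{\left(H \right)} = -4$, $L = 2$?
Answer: $- \frac{81}{35866} \approx -0.0022584$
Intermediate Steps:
$y{\left(P \right)} = -8$ ($y{\left(P \right)} = -4 - 4 = -8$)
$K{\left(l,r \right)} = -8 + r$ ($K{\left(l,r \right)} = r - 8 = -8 + r$)
$\frac{N{\left(K{\left(9,-1 \right)} \right)}}{-35866} = \frac{\left(-8 - 1\right)^{2}}{-35866} = \left(-9\right)^{2} \left(- \frac{1}{35866}\right) = 81 \left(- \frac{1}{35866}\right) = - \frac{81}{35866}$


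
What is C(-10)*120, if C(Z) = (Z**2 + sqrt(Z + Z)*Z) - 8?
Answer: 11040 - 2400*I*sqrt(5) ≈ 11040.0 - 5366.6*I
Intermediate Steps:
C(Z) = -8 + Z**2 + sqrt(2)*Z**(3/2) (C(Z) = (Z**2 + sqrt(2*Z)*Z) - 8 = (Z**2 + (sqrt(2)*sqrt(Z))*Z) - 8 = (Z**2 + sqrt(2)*Z**(3/2)) - 8 = -8 + Z**2 + sqrt(2)*Z**(3/2))
C(-10)*120 = (-8 + (-10)**2 + sqrt(2)*(-10)**(3/2))*120 = (-8 + 100 + sqrt(2)*(-10*I*sqrt(10)))*120 = (-8 + 100 - 20*I*sqrt(5))*120 = (92 - 20*I*sqrt(5))*120 = 11040 - 2400*I*sqrt(5)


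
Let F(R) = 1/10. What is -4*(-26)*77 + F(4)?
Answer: 80081/10 ≈ 8008.1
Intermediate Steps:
F(R) = ⅒
-4*(-26)*77 + F(4) = -4*(-26)*77 + ⅒ = 104*77 + ⅒ = 8008 + ⅒ = 80081/10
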